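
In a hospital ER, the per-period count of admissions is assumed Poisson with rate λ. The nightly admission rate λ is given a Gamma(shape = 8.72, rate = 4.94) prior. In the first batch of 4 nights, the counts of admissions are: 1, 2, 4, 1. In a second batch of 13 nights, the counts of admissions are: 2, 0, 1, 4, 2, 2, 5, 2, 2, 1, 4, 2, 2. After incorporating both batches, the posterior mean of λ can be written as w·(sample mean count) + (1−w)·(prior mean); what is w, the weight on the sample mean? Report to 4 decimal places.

With a Gamma(shape α, rate β) prior, the Poisson likelihood is conjugate: the posterior is Gamma(α + ΣXᵢ, β + n).
Total number of nights: n = 4 + 13 = 17.
Posterior mean = (α₀+S)/(β₀+n) = [n/(β₀+n)]·(S/n) + [β₀/(β₀+n)]·(α₀/β₀), so only n and β₀ enter the weight.
Weight on data w = n/(β₀+n) = 17/(4.94+17) = 17/21.94 = 0.7748.

0.7748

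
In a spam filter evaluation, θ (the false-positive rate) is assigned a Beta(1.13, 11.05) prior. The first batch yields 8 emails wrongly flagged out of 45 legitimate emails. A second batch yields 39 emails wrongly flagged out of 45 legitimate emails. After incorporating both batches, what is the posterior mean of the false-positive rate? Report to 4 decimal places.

The Beta prior is conjugate to a Binomial/Bernoulli likelihood; the update adds successes to α and failures to β.
After batch 1: Beta(1.13+8, 11.05+37) = Beta(9.13, 48.05).
After batch 2: Beta(9.13+39, 48.05+6) = Beta(48.13, 54.05).
Posterior mean = α/(α+β) = 48.13/102.18 = 0.4710.

0.4710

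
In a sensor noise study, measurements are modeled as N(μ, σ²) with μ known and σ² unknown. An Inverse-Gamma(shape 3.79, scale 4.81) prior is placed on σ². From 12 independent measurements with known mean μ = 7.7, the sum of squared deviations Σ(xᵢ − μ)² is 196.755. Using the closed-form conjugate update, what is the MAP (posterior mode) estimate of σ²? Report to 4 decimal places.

With known mean μ and an Inverse-Gamma(α, β) prior on σ², the Normal likelihood is conjugate: posterior is Inv-Gamma(α + n/2, β + Σ(xᵢ−μ)²/2).
Posterior: Inv-Gamma(3.79 + 12/2, 4.81 + 196.755/2) = Inv-Gamma(9.79, 103.1875).
Mode = β/(α+1) = 103.1875/10.79 = 9.5633.

9.5633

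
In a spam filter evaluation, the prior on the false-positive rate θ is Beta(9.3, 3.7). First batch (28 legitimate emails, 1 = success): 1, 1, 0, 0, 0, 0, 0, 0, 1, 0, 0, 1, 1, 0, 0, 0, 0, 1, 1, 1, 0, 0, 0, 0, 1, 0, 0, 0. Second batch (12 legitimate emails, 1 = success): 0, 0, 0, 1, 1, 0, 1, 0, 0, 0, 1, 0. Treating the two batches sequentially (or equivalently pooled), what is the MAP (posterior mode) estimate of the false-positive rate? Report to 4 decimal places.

The Beta prior is conjugate to a Binomial/Bernoulli likelihood; the update adds successes to α and failures to β.
After batch 1: Beta(9.3+9, 3.7+19) = Beta(18.3, 22.7).
After batch 2: Beta(18.3+4, 22.7+8) = Beta(22.3, 30.7).
Mode of Beta(a,b) for a,b>1 is (a−1)/(a+b−2) = 21.3/51.0 = 0.4176.

0.4176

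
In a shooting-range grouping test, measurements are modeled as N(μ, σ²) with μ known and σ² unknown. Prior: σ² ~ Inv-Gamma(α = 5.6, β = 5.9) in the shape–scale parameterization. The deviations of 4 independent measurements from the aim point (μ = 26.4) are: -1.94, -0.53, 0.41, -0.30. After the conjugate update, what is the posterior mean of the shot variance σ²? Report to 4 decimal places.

1.2199

With known mean μ and an Inverse-Gamma(α, β) prior on σ², the Normal likelihood is conjugate: posterior is Inv-Gamma(α + n/2, β + Σ(xᵢ−μ)²/2).
Σ(xᵢ−μ)² = (-1.94)² + (-0.53)² + (0.41)² + (-0.30)² = 4.3026.
Posterior: Inv-Gamma(5.6 + 4/2, 5.9 + 4.3026/2) = Inv-Gamma(7.60, 8.05130).
E[σ²|data] = β/(α−1) = 8.05130/6.60 = 1.2199.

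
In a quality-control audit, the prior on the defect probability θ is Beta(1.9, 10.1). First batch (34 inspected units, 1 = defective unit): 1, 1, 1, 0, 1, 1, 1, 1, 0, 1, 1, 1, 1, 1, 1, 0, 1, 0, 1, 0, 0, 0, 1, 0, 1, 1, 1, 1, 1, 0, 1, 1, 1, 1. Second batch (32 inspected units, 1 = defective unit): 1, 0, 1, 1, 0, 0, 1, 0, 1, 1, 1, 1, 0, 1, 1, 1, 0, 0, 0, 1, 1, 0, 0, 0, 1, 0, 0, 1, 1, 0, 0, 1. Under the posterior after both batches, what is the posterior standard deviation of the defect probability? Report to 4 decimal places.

The Beta prior is conjugate to a Binomial/Bernoulli likelihood; the update adds successes to α and failures to β.
After batch 1: Beta(1.9+25, 10.1+9) = Beta(26.9, 19.1).
After batch 2: Beta(26.9+17, 19.1+15) = Beta(43.9, 34.1).
Var = αβ/((α+β)²(α+β+1)) = 43.9·34.1/(78.0²·79.0) = 0.00311460; SD = √0.00311460 = 0.0558.

0.0558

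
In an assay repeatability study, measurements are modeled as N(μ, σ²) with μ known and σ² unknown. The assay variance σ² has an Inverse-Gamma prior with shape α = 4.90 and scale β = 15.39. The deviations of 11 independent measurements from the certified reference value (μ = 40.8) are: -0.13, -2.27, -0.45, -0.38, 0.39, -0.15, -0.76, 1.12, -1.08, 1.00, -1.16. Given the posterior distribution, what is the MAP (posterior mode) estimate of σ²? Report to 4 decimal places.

1.8340

With known mean μ and an Inverse-Gamma(α, β) prior on σ², the Normal likelihood is conjugate: posterior is Inv-Gamma(α + n/2, β + Σ(xᵢ−μ)²/2).
Σ(xᵢ−μ)² = (-0.13)² + (-2.27)² + (-0.45)² + (-0.38)² + (0.39)² + (-0.15)² + (-0.76)² + (1.12)² + (-1.08)² + (1.00)² + (-1.16)² = 11.0353.
Posterior: Inv-Gamma(4.90 + 11/2, 15.39 + 11.0353/2) = Inv-Gamma(10.40, 20.90765).
Mode = β/(α+1) = 20.90765/11.40 = 1.8340.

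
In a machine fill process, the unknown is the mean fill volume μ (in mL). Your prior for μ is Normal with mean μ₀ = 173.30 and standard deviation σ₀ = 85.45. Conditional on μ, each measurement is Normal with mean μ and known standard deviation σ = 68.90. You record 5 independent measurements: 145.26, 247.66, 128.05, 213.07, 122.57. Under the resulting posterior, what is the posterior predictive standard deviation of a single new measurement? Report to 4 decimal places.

For Normal data with known variance σ², a Normal(μ₀, σ₀²) prior on μ is conjugate. Posterior precision = 1/σ₀² + n/σ²; posterior mean is the precision-weighted average of μ₀ and x̄.
σ₀² = 85.45² = 7301.7025, σ² = 68.90² = 4747.21; σ² + n·σ₀² = 4747.21 + 5·7301.7025 = 41255.7225.
Posterior precision = 1/σ₀² + n/σ² = 1/7301.7025 + 5/4747.21 = (σ² + n·σ₀²)/(σ₀²σ²) = 41255.7225/(7301.7025·4747.21); posterior variance σₙ² = σ₀²σ²/(σ² + n·σ₀²) = 7301.7025·4747.21/41255.7225 = 840.191688.
Predictive variance for one new observation = σₙ² + σ² = 7301.7025·4747.21/41255.7225 + 4747.21 = σ²·(σ₀² + 41255.7225)/41255.7225 = 4747.21·48557.425/41255.7225 = 5587.401688; SD = √(4747.21·48557.425/41255.7225) = 74.7489.

74.7489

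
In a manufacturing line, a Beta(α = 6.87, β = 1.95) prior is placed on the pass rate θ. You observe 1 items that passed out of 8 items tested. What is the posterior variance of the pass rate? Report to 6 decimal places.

The Beta prior is conjugate to a Binomial/Bernoulli likelihood; the update adds successes to α and failures to β.
Posterior: Beta(α+k, β+n−k) = Beta(6.87+1, 1.95+7) = Beta(7.87, 8.95).
Var = αβ/((α+β)²(α+β+1)) = 7.87·8.95/(16.82²·17.82) = 0.013971.

0.013971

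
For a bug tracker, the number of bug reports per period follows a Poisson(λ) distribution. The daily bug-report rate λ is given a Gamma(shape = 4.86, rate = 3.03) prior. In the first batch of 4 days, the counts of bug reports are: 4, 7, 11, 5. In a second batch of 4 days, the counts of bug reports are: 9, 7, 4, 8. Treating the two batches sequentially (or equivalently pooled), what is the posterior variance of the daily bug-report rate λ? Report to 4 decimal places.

With a Gamma(shape α, rate β) prior, the Poisson likelihood is conjugate: the posterior is Gamma(α + ΣXᵢ, β + n).
Batch 1: sum of counts S = 27 over n = 4 days.
After batch 1: Gamma(α+S, β+n) = Gamma(4.86+27, 3.03+4) = Gamma(31.86, 7.03).
Batch 2: sum of counts S = 28 over n = 4 days.
After batch 2: Gamma(α+S, β+n) = Gamma(31.86+28, 7.03+4) = Gamma(59.86, 11.03).
Var = α/β² = 59.86/11.03² = 0.4920.

0.4920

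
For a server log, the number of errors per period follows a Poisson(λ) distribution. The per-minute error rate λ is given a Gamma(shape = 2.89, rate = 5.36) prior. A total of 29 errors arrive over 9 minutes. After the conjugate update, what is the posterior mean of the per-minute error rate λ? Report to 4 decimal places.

With a Gamma(shape α, rate β) prior, the Poisson likelihood is conjugate: the posterior is Gamma(α + ΣXᵢ, β + n).
Posterior: Gamma(α+S, β+n) = Gamma(2.89+29, 5.36+9) = Gamma(31.89, 14.36).
Posterior mean = α/β = 31.89/14.36 = 2.2208.

2.2208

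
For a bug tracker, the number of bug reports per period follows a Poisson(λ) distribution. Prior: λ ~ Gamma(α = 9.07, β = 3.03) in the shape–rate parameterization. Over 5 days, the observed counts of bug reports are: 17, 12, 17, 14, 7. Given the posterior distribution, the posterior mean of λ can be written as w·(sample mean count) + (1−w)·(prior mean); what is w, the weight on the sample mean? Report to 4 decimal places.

0.6227

With a Gamma(shape α, rate β) prior, the Poisson likelihood is conjugate: the posterior is Gamma(α + ΣXᵢ, β + n).
Posterior mean = (α₀+S)/(β₀+n) = [n/(β₀+n)]·(S/n) + [β₀/(β₀+n)]·(α₀/β₀), so only n and β₀ enter the weight.
Weight on data w = n/(β₀+n) = 5/(3.03+5) = 5/8.03 = 0.6227.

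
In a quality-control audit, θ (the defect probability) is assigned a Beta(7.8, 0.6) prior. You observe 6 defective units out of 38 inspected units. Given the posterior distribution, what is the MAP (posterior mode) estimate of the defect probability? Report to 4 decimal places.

The Beta prior is conjugate to a Binomial/Bernoulli likelihood; the update adds successes to α and failures to β.
Posterior: Beta(α+k, β+n−k) = Beta(7.8+6, 0.6+32) = Beta(13.8, 32.6).
Mode of Beta(a,b) for a,b>1 is (a−1)/(a+b−2) = 12.8/44.4 = 0.2883.

0.2883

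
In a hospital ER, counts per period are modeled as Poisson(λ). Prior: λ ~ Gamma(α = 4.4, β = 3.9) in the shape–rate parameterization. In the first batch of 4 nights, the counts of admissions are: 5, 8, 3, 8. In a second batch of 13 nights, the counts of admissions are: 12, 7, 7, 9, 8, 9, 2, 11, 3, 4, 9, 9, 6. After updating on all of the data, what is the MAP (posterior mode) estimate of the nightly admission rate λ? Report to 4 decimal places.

5.9043

With a Gamma(shape α, rate β) prior, the Poisson likelihood is conjugate: the posterior is Gamma(α + ΣXᵢ, β + n).
Batch 1: sum of counts S = 24 over n = 4 nights.
After batch 1: Gamma(α+S, β+n) = Gamma(4.4+24, 3.9+4) = Gamma(28.4, 7.9).
Batch 2: sum of counts S = 96 over n = 13 nights.
After batch 2: Gamma(α+S, β+n) = Gamma(28.4+96, 7.9+13) = Gamma(124.4, 20.9).
Mode of Gamma(α,β) for α≥1 is (α−1)/β = 123.4/20.9 = 5.9043.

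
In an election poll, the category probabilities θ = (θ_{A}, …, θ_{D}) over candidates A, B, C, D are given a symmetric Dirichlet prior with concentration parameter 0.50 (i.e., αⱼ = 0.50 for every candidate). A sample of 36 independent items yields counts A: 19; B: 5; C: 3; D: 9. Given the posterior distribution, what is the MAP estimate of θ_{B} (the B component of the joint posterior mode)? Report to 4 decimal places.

The Dirichlet prior is conjugate to the Multinomial likelihood: each posterior αⱼ = prior αⱼ + observed count nⱼ.
Posterior concentration: (19.50, 5.50, 3.50, 9.50), total = 38.00.
Joint mode component: (α_{B}−1)/(Σα−K) = 4.50/34.00 = 0.1324.

0.1324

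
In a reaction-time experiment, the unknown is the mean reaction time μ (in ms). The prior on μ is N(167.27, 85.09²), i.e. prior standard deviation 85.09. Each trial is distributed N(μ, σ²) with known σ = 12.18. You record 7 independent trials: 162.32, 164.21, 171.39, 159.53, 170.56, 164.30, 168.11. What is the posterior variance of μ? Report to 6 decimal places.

For Normal data with known variance σ², a Normal(μ₀, σ₀²) prior on μ is conjugate. Posterior precision = 1/σ₀² + n/σ²; posterior mean is the precision-weighted average of μ₀ and x̄.
σ₀² = 85.09² = 7240.3081, σ² = 12.18² = 148.3524; σ² + n·σ₀² = 148.3524 + 7·7240.3081 = 50830.5091.
Posterior precision = 1/σ₀² + n/σ² = 1/7240.3081 + 7/148.3524 = (σ² + n·σ₀²)/(σ₀²σ²) = 50830.5091/(7240.3081·148.3524); posterior variance σₙ² = σ₀²σ²/(σ² + n·σ₀²) = 7240.3081·148.3524/50830.5091 = 21.131346.

21.131346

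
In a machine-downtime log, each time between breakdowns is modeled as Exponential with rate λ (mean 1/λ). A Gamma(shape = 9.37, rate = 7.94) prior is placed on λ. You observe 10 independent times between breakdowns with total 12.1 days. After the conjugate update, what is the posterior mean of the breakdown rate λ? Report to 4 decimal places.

With a Gamma(shape α, rate β) prior on the exponential rate λ, the posterior after n observations with total T = Σxᵢ is Gamma(α+n, β+T).
Posterior: Gamma(9.37+10, 7.94+12.1) = Gamma(19.37, 20.04).
Posterior mean of λ = α/β = 19.37/20.04 = 0.9666.

0.9666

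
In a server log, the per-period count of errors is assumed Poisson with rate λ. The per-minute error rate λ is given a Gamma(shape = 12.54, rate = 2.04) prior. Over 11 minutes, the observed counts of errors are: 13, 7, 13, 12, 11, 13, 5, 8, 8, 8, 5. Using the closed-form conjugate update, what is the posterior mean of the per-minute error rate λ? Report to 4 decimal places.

8.8604

With a Gamma(shape α, rate β) prior, the Poisson likelihood is conjugate: the posterior is Gamma(α + ΣXᵢ, β + n).
Sum of counts S = 103 over n = 11 minutes.
Posterior: Gamma(α+S, β+n) = Gamma(12.54+103, 2.04+11) = Gamma(115.54, 13.04).
Posterior mean = α/β = 115.54/13.04 = 8.8604.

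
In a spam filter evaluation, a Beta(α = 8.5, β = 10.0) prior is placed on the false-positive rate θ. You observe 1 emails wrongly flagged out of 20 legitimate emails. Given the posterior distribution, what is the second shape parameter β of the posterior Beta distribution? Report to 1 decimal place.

The Beta prior is conjugate to a Binomial/Bernoulli likelihood; the update adds successes to α and failures to β.
Posterior: Beta(α+k, β+n−k) = Beta(8.5+1, 10.0+19) = Beta(9.5, 29.0).
Posterior β = 29.0.

29.0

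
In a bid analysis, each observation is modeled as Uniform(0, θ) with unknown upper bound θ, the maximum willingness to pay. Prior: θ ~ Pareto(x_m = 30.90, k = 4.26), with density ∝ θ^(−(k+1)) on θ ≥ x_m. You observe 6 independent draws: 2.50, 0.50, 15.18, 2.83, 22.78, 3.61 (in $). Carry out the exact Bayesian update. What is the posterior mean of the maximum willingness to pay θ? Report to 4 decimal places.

34.2369

A Pareto(scale x_m, shape k) prior on the upper bound θ of Uniform(0, θ) is conjugate: posterior is Pareto(max(x_m, max xᵢ), k + n).
Sample maximum = 22.78; prior scale x_m = 30.90 → posterior scale = max = 30.90.
Posterior shape = 4.26 + 6 = 10.26.
E[θ|data] = k·x_m/(k−1) = 10.26·30.90/9.26 = 34.2369.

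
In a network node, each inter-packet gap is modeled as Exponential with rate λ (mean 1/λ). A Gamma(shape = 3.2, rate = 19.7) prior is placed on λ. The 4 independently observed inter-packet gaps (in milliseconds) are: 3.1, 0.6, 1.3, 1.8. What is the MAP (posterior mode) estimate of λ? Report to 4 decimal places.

0.2340

With a Gamma(shape α, rate β) prior on the exponential rate λ, the posterior after n observations with total T = Σxᵢ is Gamma(α+n, β+T).
Sum of observations T = 6.8 milliseconds; n = 4.
Posterior: Gamma(3.2+4, 19.7+6.8) = Gamma(7.2, 26.5).
Mode = (α−1)/β = 0.2340.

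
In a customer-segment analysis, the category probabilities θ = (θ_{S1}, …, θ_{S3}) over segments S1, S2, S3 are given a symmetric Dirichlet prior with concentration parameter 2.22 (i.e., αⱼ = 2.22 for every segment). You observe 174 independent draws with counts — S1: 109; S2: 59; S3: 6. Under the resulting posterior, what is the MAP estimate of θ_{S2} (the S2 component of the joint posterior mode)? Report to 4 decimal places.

The Dirichlet prior is conjugate to the Multinomial likelihood: each posterior αⱼ = prior αⱼ + observed count nⱼ.
Posterior concentration: (111.22, 61.22, 8.22), total = 180.66.
Joint mode component: (α_{S2}−1)/(Σα−K) = 60.22/177.66 = 0.3390.

0.3390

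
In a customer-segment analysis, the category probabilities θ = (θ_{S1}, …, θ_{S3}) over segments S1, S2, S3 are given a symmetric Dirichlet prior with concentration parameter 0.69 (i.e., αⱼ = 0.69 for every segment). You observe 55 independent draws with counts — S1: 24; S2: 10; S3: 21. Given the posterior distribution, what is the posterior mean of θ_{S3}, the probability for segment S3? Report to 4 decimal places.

0.3801

The Dirichlet prior is conjugate to the Multinomial likelihood: each posterior αⱼ = prior αⱼ + observed count nⱼ.
Posterior concentration: (24.69, 10.69, 21.69), total = 57.07.
E[θ_{S3}|data] = α_{S3}/Σα = 21.69/57.07 = 0.3801.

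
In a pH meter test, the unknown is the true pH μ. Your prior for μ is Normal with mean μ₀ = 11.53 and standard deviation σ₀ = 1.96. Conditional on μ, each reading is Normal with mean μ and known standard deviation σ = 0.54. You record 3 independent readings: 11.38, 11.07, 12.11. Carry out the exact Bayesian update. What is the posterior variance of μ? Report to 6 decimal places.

0.094801

For Normal data with known variance σ², a Normal(μ₀, σ₀²) prior on μ is conjugate. Posterior precision = 1/σ₀² + n/σ²; posterior mean is the precision-weighted average of μ₀ and x̄.
σ₀² = 1.96² = 3.8416, σ² = 0.54² = 0.2916; σ² + n·σ₀² = 0.2916 + 3·3.8416 = 11.8164.
Posterior precision = 1/σ₀² + n/σ² = 1/3.8416 + 3/0.2916 = (σ² + n·σ₀²)/(σ₀²σ²) = 11.8164/(3.8416·0.2916); posterior variance σₙ² = σ₀²σ²/(σ² + n·σ₀²) = 3.8416·0.2916/11.8164 = 0.094801.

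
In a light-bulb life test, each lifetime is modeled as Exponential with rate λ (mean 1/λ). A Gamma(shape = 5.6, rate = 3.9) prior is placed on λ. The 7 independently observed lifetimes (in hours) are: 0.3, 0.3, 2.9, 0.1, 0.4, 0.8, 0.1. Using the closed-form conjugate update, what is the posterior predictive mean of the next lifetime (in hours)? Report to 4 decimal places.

0.7586

With a Gamma(shape α, rate β) prior on the exponential rate λ, the posterior after n observations with total T = Σxᵢ is Gamma(α+n, β+T).
Sum of observations T = 4.9 hours; n = 7.
Posterior: Gamma(5.6+7, 3.9+4.9) = Gamma(12.6, 8.8).
The predictive distribution for the next observation is Lomax; its mean is β/(α−1) = 8.8/11.6 = 0.7586.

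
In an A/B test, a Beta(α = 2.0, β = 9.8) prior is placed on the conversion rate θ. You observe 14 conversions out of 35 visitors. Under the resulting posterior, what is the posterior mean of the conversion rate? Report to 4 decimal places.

0.3419

The Beta prior is conjugate to a Binomial/Bernoulli likelihood; the update adds successes to α and failures to β.
Posterior: Beta(α+k, β+n−k) = Beta(2.0+14, 9.8+21) = Beta(16.0, 30.8).
Posterior mean = α/(α+β) = 16.0/46.8 = 0.3419.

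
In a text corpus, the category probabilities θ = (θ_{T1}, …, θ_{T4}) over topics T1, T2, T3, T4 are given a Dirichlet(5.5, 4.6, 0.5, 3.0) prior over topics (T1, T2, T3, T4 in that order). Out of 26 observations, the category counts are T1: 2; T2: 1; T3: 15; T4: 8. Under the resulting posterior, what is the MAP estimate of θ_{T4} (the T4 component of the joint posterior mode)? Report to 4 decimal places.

The Dirichlet prior is conjugate to the Multinomial likelihood: each posterior αⱼ = prior αⱼ + observed count nⱼ.
Posterior concentration: (7.5, 5.6, 15.5, 11.0), total = 39.6.
Joint mode component: (α_{T4}−1)/(Σα−K) = 10.0/35.6 = 0.2809.

0.2809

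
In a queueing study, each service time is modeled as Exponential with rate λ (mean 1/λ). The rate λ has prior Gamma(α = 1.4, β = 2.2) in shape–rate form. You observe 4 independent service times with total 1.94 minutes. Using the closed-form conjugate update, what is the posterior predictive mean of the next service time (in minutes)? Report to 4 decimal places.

With a Gamma(shape α, rate β) prior on the exponential rate λ, the posterior after n observations with total T = Σxᵢ is Gamma(α+n, β+T).
Posterior: Gamma(1.4+4, 2.2+1.94) = Gamma(5.4, 4.14).
The predictive distribution for the next observation is Lomax; its mean is β/(α−1) = 4.14/4.4 = 0.9409.

0.9409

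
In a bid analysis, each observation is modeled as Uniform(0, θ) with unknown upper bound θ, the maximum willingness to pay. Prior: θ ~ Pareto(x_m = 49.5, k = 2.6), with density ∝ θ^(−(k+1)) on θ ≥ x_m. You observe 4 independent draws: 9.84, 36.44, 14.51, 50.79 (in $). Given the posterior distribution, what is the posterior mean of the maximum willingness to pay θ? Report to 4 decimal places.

A Pareto(scale x_m, shape k) prior on the upper bound θ of Uniform(0, θ) is conjugate: posterior is Pareto(max(x_m, max xᵢ), k + n).
Sample maximum = 50.79; prior scale x_m = 49.5 → posterior scale = max = 50.79.
Posterior shape = 2.6 + 4 = 6.6.
E[θ|data] = k·x_m/(k−1) = 6.6·50.79/5.6 = 59.8596.

59.8596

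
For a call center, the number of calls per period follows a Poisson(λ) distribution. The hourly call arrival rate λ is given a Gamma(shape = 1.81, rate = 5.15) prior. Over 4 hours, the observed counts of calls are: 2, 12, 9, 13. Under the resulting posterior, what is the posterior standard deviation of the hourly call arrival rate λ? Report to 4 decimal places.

With a Gamma(shape α, rate β) prior, the Poisson likelihood is conjugate: the posterior is Gamma(α + ΣXᵢ, β + n).
Sum of counts S = 36 over n = 4 hours.
Posterior: Gamma(α+S, β+n) = Gamma(1.81+36, 5.15+4) = Gamma(37.81, 9.15).
SD = √α/β = √37.81/9.15 = 0.6720.

0.6720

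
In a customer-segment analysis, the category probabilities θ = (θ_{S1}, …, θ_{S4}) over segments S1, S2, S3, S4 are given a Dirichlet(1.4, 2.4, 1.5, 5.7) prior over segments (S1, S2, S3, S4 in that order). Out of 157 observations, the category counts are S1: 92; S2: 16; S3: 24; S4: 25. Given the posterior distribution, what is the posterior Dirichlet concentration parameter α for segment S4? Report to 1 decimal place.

The Dirichlet prior is conjugate to the Multinomial likelihood: each posterior αⱼ = prior αⱼ + observed count nⱼ.
Posterior concentration: (93.4, 18.4, 25.5, 30.7), total = 168.0.
α_{S4} = 5.7 + 25 = 30.7.

30.7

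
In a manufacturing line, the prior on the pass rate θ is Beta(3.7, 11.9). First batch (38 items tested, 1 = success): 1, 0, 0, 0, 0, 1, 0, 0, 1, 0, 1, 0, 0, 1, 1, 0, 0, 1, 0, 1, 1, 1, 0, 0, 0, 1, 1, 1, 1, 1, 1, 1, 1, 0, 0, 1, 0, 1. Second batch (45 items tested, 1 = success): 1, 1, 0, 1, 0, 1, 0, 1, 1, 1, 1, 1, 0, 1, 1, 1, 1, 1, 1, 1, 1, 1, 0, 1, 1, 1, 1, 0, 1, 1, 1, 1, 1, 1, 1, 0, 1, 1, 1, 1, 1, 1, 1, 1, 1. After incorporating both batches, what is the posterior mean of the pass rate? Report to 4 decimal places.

0.6258

The Beta prior is conjugate to a Binomial/Bernoulli likelihood; the update adds successes to α and failures to β.
After batch 1: Beta(3.7+20, 11.9+18) = Beta(23.7, 29.9).
After batch 2: Beta(23.7+38, 29.9+7) = Beta(61.7, 36.9).
Posterior mean = α/(α+β) = 61.7/98.6 = 0.6258.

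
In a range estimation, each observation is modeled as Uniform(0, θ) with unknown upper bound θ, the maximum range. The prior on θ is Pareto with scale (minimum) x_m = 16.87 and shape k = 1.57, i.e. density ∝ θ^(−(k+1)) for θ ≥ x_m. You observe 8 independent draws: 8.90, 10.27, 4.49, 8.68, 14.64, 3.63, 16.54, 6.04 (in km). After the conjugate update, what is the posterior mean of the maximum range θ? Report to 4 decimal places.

A Pareto(scale x_m, shape k) prior on the upper bound θ of Uniform(0, θ) is conjugate: posterior is Pareto(max(x_m, max xᵢ), k + n).
Sample maximum = 16.54; prior scale x_m = 16.87 → posterior scale = max = 16.87.
Posterior shape = 1.57 + 8 = 9.57.
E[θ|data] = k·x_m/(k−1) = 9.57·16.87/8.57 = 18.8385.

18.8385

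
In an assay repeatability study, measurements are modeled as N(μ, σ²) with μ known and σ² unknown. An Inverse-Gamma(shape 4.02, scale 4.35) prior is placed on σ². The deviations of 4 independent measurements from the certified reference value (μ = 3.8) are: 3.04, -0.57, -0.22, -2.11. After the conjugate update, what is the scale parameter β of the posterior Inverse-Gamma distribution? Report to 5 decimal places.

With known mean μ and an Inverse-Gamma(α, β) prior on σ², the Normal likelihood is conjugate: posterior is Inv-Gamma(α + n/2, β + Σ(xᵢ−μ)²/2).
Σ(xᵢ−μ)² = (3.04)² + (-0.57)² + (-0.22)² + (-2.11)² = 14.0670.
Posterior: Inv-Gamma(4.02 + 4/2, 4.35 + 14.0670/2) = Inv-Gamma(6.02, 11.38350).
Posterior β = 11.38350.

11.38350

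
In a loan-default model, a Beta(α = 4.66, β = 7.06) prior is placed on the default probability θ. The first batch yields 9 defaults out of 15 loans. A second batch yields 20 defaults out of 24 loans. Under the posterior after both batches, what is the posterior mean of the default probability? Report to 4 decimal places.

The Beta prior is conjugate to a Binomial/Bernoulli likelihood; the update adds successes to α and failures to β.
After batch 1: Beta(4.66+9, 7.06+6) = Beta(13.66, 13.06).
After batch 2: Beta(13.66+20, 13.06+4) = Beta(33.66, 17.06).
Posterior mean = α/(α+β) = 33.66/50.72 = 0.6636.

0.6636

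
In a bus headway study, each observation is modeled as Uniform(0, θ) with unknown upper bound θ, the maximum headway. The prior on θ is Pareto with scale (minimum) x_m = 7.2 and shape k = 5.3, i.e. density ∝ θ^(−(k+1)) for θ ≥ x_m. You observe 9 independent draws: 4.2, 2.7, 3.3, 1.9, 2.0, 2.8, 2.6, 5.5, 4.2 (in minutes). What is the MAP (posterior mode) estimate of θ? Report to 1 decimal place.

7.2

A Pareto(scale x_m, shape k) prior on the upper bound θ of Uniform(0, θ) is conjugate: posterior is Pareto(max(x_m, max xᵢ), k + n).
Sample maximum = 5.5; prior scale x_m = 7.2 → posterior scale = max = 7.2.
Posterior shape = 5.3 + 9 = 14.3.
The Pareto density is decreasing on [x_m, ∞), so the mode is x_m = 7.2.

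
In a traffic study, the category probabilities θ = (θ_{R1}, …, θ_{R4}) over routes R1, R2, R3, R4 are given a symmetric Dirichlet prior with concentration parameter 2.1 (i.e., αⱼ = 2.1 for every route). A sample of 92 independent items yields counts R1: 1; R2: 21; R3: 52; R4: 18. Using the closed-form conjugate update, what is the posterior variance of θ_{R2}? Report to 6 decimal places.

0.001747

The Dirichlet prior is conjugate to the Multinomial likelihood: each posterior αⱼ = prior αⱼ + observed count nⱼ.
Posterior concentration: (3.1, 23.1, 54.1, 20.1), total = 100.4.
Var[θ_j] = α_j(Σα−α_j)/((Σα)²(Σα+1)) = 23.1·77.3/(100.4²·101.4) = 0.001747.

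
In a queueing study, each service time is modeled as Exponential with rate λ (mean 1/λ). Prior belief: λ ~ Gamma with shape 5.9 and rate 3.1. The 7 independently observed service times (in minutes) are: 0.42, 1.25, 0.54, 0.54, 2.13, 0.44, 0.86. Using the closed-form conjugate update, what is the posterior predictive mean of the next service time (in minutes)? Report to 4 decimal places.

0.7798

With a Gamma(shape α, rate β) prior on the exponential rate λ, the posterior after n observations with total T = Σxᵢ is Gamma(α+n, β+T).
Sum of observations T = 6.18 minutes; n = 7.
Posterior: Gamma(5.9+7, 3.1+6.18) = Gamma(12.9, 9.28).
The predictive distribution for the next observation is Lomax; its mean is β/(α−1) = 9.28/11.9 = 0.7798.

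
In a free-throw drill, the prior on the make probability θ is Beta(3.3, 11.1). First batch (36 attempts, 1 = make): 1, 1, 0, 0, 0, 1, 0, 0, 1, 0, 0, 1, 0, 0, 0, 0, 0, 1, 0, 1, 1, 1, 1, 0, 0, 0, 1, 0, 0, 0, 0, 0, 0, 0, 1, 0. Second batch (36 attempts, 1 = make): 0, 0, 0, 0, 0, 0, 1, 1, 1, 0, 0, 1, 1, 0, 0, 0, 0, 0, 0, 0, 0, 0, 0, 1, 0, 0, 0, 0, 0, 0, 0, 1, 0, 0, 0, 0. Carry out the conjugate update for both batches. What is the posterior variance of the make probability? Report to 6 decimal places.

The Beta prior is conjugate to a Binomial/Bernoulli likelihood; the update adds successes to α and failures to β.
After batch 1: Beta(3.3+12, 11.1+24) = Beta(15.3, 35.1).
After batch 2: Beta(15.3+7, 35.1+29) = Beta(22.3, 64.1).
Var = αβ/((α+β)²(α+β+1)) = 22.3·64.1/(86.4²·87.4) = 0.002191.

0.002191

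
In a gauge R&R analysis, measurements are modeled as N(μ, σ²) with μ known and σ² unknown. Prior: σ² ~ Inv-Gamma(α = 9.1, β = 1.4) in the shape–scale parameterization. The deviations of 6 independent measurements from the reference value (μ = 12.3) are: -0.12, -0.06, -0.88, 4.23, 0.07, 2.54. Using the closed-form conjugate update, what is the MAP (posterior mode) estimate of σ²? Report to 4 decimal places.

With known mean μ and an Inverse-Gamma(α, β) prior on σ², the Normal likelihood is conjugate: posterior is Inv-Gamma(α + n/2, β + Σ(xᵢ−μ)²/2).
Σ(xᵢ−μ)² = (-0.12)² + (-0.06)² + (-0.88)² + (4.23)² + (0.07)² + (2.54)² = 25.1418.
Posterior: Inv-Gamma(9.1 + 6/2, 1.4 + 25.1418/2) = Inv-Gamma(12.10, 13.97090).
Mode = β/(α+1) = 13.97090/13.10 = 1.0665.

1.0665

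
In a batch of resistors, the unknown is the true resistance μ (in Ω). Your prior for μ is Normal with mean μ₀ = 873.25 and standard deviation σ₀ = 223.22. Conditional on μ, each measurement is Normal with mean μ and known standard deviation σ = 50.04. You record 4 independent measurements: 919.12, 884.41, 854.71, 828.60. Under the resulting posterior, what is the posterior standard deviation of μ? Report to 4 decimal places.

24.8643

For Normal data with known variance σ², a Normal(μ₀, σ₀²) prior on μ is conjugate. Posterior precision = 1/σ₀² + n/σ²; posterior mean is the precision-weighted average of μ₀ and x̄.
σ₀² = 223.22² = 49827.1684, σ² = 50.04² = 2504.0016; σ² + n·σ₀² = 2504.0016 + 4·49827.1684 = 201812.6752.
Posterior precision = 1/σ₀² + n/σ² = 1/49827.1684 + 4/2504.0016 = (σ² + n·σ₀²)/(σ₀²σ²) = 201812.6752/(49827.1684·2504.0016); posterior variance σₙ² = σ₀²σ²/(σ² + n·σ₀²) = 49827.1684·2504.0016/201812.6752 = 618.233266.
Posterior SD = √σₙ² = √(49827.1684·2504.0016/201812.6752) = 24.8643.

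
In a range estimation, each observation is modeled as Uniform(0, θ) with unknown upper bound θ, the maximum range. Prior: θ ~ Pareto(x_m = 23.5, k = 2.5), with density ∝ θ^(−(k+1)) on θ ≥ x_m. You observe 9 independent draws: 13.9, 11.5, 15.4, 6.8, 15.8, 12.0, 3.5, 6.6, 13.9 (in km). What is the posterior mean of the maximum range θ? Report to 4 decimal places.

25.7381

A Pareto(scale x_m, shape k) prior on the upper bound θ of Uniform(0, θ) is conjugate: posterior is Pareto(max(x_m, max xᵢ), k + n).
Sample maximum = 15.8; prior scale x_m = 23.5 → posterior scale = max = 23.5.
Posterior shape = 2.5 + 9 = 11.5.
E[θ|data] = k·x_m/(k−1) = 11.5·23.5/10.5 = 25.7381.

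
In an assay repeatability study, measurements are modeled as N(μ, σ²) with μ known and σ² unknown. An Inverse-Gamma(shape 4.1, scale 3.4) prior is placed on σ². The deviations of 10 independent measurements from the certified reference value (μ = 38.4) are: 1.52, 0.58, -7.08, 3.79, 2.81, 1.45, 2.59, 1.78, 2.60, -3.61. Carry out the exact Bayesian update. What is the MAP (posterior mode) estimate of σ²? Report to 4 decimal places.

With known mean μ and an Inverse-Gamma(α, β) prior on σ², the Normal likelihood is conjugate: posterior is Inv-Gamma(α + n/2, β + Σ(xᵢ−μ)²/2).
Σ(xᵢ−μ)² = (1.52)² + (0.58)² + (-7.08)² + (3.79)² + (2.81)² + (1.45)² + (2.59)² + (1.78)² + (2.60)² + (-3.61)² = 106.8045.
Posterior: Inv-Gamma(4.1 + 10/2, 3.4 + 106.8045/2) = Inv-Gamma(9.10, 56.80225).
Mode = β/(α+1) = 56.80225/10.10 = 5.6240.

5.6240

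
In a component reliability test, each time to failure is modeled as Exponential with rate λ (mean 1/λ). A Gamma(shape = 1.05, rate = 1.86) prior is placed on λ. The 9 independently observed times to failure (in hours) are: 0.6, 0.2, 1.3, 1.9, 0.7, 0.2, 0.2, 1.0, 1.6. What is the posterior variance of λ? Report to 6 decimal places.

0.109964

With a Gamma(shape α, rate β) prior on the exponential rate λ, the posterior after n observations with total T = Σxᵢ is Gamma(α+n, β+T).
Sum of observations T = 7.7 hours; n = 9.
Posterior: Gamma(1.05+9, 1.86+7.7) = Gamma(10.05, 9.56).
Var = α/β² = 0.109964.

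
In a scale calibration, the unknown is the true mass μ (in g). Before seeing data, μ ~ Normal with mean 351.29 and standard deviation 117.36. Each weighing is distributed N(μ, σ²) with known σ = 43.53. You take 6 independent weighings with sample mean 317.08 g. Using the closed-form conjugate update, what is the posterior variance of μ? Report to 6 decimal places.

308.731239

For Normal data with known variance σ², a Normal(μ₀, σ₀²) prior on μ is conjugate. Posterior precision = 1/σ₀² + n/σ²; posterior mean is the precision-weighted average of μ₀ and x̄.
σ₀² = 117.36² = 13773.3696, σ² = 43.53² = 1894.8609; σ² + n·σ₀² = 1894.8609 + 6·13773.3696 = 84535.0785.
Posterior precision = 1/σ₀² + n/σ² = 1/13773.3696 + 6/1894.8609 = (σ² + n·σ₀²)/(σ₀²σ²) = 84535.0785/(13773.3696·1894.8609); posterior variance σₙ² = σ₀²σ²/(σ² + n·σ₀²) = 13773.3696·1894.8609/84535.0785 = 308.731239.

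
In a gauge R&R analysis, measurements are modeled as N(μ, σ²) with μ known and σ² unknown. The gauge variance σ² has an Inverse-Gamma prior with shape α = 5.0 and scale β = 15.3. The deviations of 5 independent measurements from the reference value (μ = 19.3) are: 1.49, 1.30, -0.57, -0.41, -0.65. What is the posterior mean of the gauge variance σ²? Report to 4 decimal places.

2.7250

With known mean μ and an Inverse-Gamma(α, β) prior on σ², the Normal likelihood is conjugate: posterior is Inv-Gamma(α + n/2, β + Σ(xᵢ−μ)²/2).
Σ(xᵢ−μ)² = (1.49)² + (1.30)² + (-0.57)² + (-0.41)² + (-0.65)² = 4.8256.
Posterior: Inv-Gamma(5.0 + 5/2, 15.3 + 4.8256/2) = Inv-Gamma(7.50, 17.71280).
E[σ²|data] = β/(α−1) = 17.71280/6.50 = 2.7250.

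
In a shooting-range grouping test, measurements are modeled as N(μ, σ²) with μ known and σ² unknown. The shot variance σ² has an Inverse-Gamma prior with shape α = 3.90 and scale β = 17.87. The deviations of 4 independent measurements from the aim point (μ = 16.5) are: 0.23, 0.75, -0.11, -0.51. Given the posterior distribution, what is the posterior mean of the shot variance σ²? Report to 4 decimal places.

3.7375

With known mean μ and an Inverse-Gamma(α, β) prior on σ², the Normal likelihood is conjugate: posterior is Inv-Gamma(α + n/2, β + Σ(xᵢ−μ)²/2).
Σ(xᵢ−μ)² = (0.23)² + (0.75)² + (-0.11)² + (-0.51)² = 0.8876.
Posterior: Inv-Gamma(3.90 + 4/2, 17.87 + 0.8876/2) = Inv-Gamma(5.90, 18.31380).
E[σ²|data] = β/(α−1) = 18.31380/4.90 = 3.7375.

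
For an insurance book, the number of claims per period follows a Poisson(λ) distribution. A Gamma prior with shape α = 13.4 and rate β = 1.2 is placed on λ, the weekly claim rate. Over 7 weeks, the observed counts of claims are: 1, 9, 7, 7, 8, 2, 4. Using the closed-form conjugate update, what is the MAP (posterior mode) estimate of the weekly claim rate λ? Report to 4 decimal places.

With a Gamma(shape α, rate β) prior, the Poisson likelihood is conjugate: the posterior is Gamma(α + ΣXᵢ, β + n).
Sum of counts S = 38 over n = 7 weeks.
Posterior: Gamma(α+S, β+n) = Gamma(13.4+38, 1.2+7) = Gamma(51.4, 8.2).
Mode of Gamma(α,β) for α≥1 is (α−1)/β = 50.4/8.2 = 6.1463.

6.1463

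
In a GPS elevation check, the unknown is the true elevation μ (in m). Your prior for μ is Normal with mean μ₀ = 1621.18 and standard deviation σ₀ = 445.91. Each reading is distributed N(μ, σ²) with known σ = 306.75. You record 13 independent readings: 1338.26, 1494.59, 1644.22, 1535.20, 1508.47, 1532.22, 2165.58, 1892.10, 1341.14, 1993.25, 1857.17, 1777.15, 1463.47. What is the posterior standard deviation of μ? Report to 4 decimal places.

83.5697

For Normal data with known variance σ², a Normal(μ₀, σ₀²) prior on μ is conjugate. Posterior precision = 1/σ₀² + n/σ²; posterior mean is the precision-weighted average of μ₀ and x̄.
σ₀² = 445.91² = 198835.7281, σ² = 306.75² = 94095.5625; σ² + n·σ₀² = 94095.5625 + 13·198835.7281 = 2678960.0278.
Posterior precision = 1/σ₀² + n/σ² = 1/198835.7281 + 13/94095.5625 = (σ² + n·σ₀²)/(σ₀²σ²) = 2678960.0278/(198835.7281·94095.5625); posterior variance σₙ² = σ₀²σ²/(σ² + n·σ₀²) = 198835.7281·94095.5625/2678960.0278 = 6983.889079.
Posterior SD = √σₙ² = √(198835.7281·94095.5625/2678960.0278) = 83.5697.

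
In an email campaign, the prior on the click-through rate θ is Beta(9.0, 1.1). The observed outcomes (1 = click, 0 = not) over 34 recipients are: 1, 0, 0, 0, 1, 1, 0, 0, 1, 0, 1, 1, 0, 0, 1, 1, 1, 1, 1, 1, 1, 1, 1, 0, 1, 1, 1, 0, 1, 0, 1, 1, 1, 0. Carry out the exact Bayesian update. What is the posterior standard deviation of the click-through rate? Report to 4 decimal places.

The Beta prior is conjugate to a Binomial/Bernoulli likelihood; the update adds successes to α and failures to β.
Posterior: Beta(α+k, β+n−k) = Beta(9.0+22, 1.1+12) = Beta(31.0, 13.1).
Var = αβ/((α+β)²(α+β+1)) = 31.0·13.1/(44.1²·45.1) = 0.00462998; SD = √0.00462998 = 0.0680.

0.0680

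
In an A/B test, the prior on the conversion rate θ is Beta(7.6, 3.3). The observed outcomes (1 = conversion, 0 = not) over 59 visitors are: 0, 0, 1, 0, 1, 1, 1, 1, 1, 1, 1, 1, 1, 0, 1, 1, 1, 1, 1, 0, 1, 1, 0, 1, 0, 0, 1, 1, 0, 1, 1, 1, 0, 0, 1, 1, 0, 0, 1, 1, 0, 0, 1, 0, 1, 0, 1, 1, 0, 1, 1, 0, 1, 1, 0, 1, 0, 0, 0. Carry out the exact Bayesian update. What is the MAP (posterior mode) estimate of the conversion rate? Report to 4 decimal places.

The Beta prior is conjugate to a Binomial/Bernoulli likelihood; the update adds successes to α and failures to β.
Posterior: Beta(α+k, β+n−k) = Beta(7.6+36, 3.3+23) = Beta(43.6, 26.3).
Mode of Beta(a,b) for a,b>1 is (a−1)/(a+b−2) = 42.6/67.9 = 0.6274.

0.6274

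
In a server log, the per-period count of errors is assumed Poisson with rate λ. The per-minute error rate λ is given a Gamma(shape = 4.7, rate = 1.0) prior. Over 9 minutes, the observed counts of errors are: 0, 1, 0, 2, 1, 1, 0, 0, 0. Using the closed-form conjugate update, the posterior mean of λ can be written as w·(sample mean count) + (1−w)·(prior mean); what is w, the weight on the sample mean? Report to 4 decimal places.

0.9000

With a Gamma(shape α, rate β) prior, the Poisson likelihood is conjugate: the posterior is Gamma(α + ΣXᵢ, β + n).
Posterior mean = (α₀+S)/(β₀+n) = [n/(β₀+n)]·(S/n) + [β₀/(β₀+n)]·(α₀/β₀), so only n and β₀ enter the weight.
Weight on data w = n/(β₀+n) = 9/(1.0+9) = 9/10.0 = 0.9000.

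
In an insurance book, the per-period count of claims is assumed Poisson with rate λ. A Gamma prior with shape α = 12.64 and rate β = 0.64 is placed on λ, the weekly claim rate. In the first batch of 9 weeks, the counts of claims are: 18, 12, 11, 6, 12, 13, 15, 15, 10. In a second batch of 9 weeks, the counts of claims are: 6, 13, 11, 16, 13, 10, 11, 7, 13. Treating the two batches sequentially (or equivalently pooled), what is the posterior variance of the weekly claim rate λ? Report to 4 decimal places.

0.6465

With a Gamma(shape α, rate β) prior, the Poisson likelihood is conjugate: the posterior is Gamma(α + ΣXᵢ, β + n).
Batch 1: sum of counts S = 112 over n = 9 weeks.
After batch 1: Gamma(α+S, β+n) = Gamma(12.64+112, 0.64+9) = Gamma(124.64, 9.64).
Batch 2: sum of counts S = 100 over n = 9 weeks.
After batch 2: Gamma(α+S, β+n) = Gamma(124.64+100, 9.64+9) = Gamma(224.64, 18.64).
Var = α/β² = 224.64/18.64² = 0.6465.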